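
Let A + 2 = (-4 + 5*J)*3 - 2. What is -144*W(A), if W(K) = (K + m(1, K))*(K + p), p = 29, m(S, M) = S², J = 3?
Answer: -250560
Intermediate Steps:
A = 29 (A = -2 + ((-4 + 5*3)*3 - 2) = -2 + ((-4 + 15)*3 - 2) = -2 + (11*3 - 2) = -2 + (33 - 2) = -2 + 31 = 29)
W(K) = (1 + K)*(29 + K) (W(K) = (K + 1²)*(K + 29) = (K + 1)*(29 + K) = (1 + K)*(29 + K))
-144*W(A) = -144*(29 + 29² + 30*29) = -144*(29 + 841 + 870) = -144*1740 = -250560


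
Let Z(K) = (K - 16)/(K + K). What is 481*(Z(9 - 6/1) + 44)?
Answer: 120731/6 ≈ 20122.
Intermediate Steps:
Z(K) = (-16 + K)/(2*K) (Z(K) = (-16 + K)/((2*K)) = (-16 + K)*(1/(2*K)) = (-16 + K)/(2*K))
481*(Z(9 - 6/1) + 44) = 481*((-16 + (9 - 6/1))/(2*(9 - 6/1)) + 44) = 481*((-16 + (9 - 6))/(2*(9 - 6)) + 44) = 481*((½)*(-16 + 3)/3 + 44) = 481*((½)*(⅓)*(-13) + 44) = 481*(-13/6 + 44) = 481*(251/6) = 120731/6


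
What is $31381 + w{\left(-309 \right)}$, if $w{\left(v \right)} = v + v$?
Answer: $30763$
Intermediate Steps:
$w{\left(v \right)} = 2 v$
$31381 + w{\left(-309 \right)} = 31381 + 2 \left(-309\right) = 31381 - 618 = 30763$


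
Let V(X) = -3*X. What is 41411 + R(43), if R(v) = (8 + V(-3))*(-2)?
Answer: 41377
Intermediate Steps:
R(v) = -34 (R(v) = (8 - 3*(-3))*(-2) = (8 + 9)*(-2) = 17*(-2) = -34)
41411 + R(43) = 41411 - 34 = 41377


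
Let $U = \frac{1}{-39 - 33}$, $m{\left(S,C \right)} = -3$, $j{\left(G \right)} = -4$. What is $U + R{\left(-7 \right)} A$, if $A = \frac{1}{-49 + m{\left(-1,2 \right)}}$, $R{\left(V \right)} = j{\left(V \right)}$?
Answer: $\frac{59}{936} \approx 0.063034$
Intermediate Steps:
$R{\left(V \right)} = -4$
$A = - \frac{1}{52}$ ($A = \frac{1}{-49 - 3} = \frac{1}{-52} = - \frac{1}{52} \approx -0.019231$)
$U = - \frac{1}{72}$ ($U = \frac{1}{-72} = - \frac{1}{72} \approx -0.013889$)
$U + R{\left(-7 \right)} A = - \frac{1}{72} - - \frac{1}{13} = - \frac{1}{72} + \frac{1}{13} = \frac{59}{936}$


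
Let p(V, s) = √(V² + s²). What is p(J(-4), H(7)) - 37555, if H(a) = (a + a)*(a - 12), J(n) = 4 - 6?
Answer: -37555 + 2*√1226 ≈ -37485.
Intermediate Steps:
J(n) = -2
H(a) = 2*a*(-12 + a) (H(a) = (2*a)*(-12 + a) = 2*a*(-12 + a))
p(J(-4), H(7)) - 37555 = √((-2)² + (2*7*(-12 + 7))²) - 37555 = √(4 + (2*7*(-5))²) - 37555 = √(4 + (-70)²) - 37555 = √(4 + 4900) - 37555 = √4904 - 37555 = 2*√1226 - 37555 = -37555 + 2*√1226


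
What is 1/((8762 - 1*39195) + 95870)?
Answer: 1/65437 ≈ 1.5282e-5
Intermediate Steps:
1/((8762 - 1*39195) + 95870) = 1/((8762 - 39195) + 95870) = 1/(-30433 + 95870) = 1/65437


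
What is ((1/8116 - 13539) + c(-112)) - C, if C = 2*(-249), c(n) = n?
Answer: -106749747/8116 ≈ -13153.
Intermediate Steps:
C = -498
((1/8116 - 13539) + c(-112)) - C = ((1/8116 - 13539) - 112) - 1*(-498) = ((1/8116 - 13539) - 112) + 498 = (-109882523/8116 - 112) + 498 = -110791515/8116 + 498 = -106749747/8116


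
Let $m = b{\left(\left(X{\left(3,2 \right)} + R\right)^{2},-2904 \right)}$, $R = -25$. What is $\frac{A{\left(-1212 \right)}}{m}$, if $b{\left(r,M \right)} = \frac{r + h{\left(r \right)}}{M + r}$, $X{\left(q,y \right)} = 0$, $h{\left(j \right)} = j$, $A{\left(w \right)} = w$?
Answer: $\frac{1381074}{625} \approx 2209.7$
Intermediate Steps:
$b{\left(r,M \right)} = \frac{2 r}{M + r}$ ($b{\left(r,M \right)} = \frac{r + r}{M + r} = \frac{2 r}{M + r}$)
$m = - \frac{1250}{2279}$ ($m = \frac{2 \left(0 - 25\right)^{2}}{-2904 + \left(0 - 25\right)^{2}} = \frac{2 \left(-25\right)^{2}}{-2904 + \left(-25\right)^{2}} = 2 \cdot 625 \frac{1}{-2904 + 625} = 2 \cdot 625 \frac{1}{-2279} = 2 \cdot 625 \left(- \frac{1}{2279}\right) = - \frac{1250}{2279} \approx -0.54849$)
$\frac{A{\left(-1212 \right)}}{m} = - \frac{1212}{- \frac{1250}{2279}} = \left(-1212\right) \left(- \frac{2279}{1250}\right) = \frac{1381074}{625}$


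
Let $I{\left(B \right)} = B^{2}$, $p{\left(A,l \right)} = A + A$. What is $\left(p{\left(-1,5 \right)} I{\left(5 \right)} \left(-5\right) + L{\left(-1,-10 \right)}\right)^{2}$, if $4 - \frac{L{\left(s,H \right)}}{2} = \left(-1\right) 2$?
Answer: $68644$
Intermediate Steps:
$p{\left(A,l \right)} = 2 A$
$L{\left(s,H \right)} = 12$ ($L{\left(s,H \right)} = 8 - 2 \left(\left(-1\right) 2\right) = 8 - -4 = 8 + 4 = 12$)
$\left(p{\left(-1,5 \right)} I{\left(5 \right)} \left(-5\right) + L{\left(-1,-10 \right)}\right)^{2} = \left(2 \left(-1\right) 5^{2} \left(-5\right) + 12\right)^{2} = \left(\left(-2\right) 25 \left(-5\right) + 12\right)^{2} = \left(\left(-50\right) \left(-5\right) + 12\right)^{2} = \left(250 + 12\right)^{2} = 262^{2} = 68644$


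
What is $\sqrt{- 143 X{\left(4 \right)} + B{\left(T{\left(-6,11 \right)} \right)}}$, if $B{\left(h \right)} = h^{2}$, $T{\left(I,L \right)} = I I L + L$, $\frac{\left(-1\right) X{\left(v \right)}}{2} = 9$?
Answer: $\sqrt{168223} \approx 410.15$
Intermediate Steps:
$X{\left(v \right)} = -18$ ($X{\left(v \right)} = \left(-2\right) 9 = -18$)
$T{\left(I,L \right)} = L + L I^{2}$ ($T{\left(I,L \right)} = I^{2} L + L = L I^{2} + L = L + L I^{2}$)
$\sqrt{- 143 X{\left(4 \right)} + B{\left(T{\left(-6,11 \right)} \right)}} = \sqrt{\left(-143\right) \left(-18\right) + \left(11 \left(1 + \left(-6\right)^{2}\right)\right)^{2}} = \sqrt{2574 + \left(11 \left(1 + 36\right)\right)^{2}} = \sqrt{2574 + \left(11 \cdot 37\right)^{2}} = \sqrt{2574 + 407^{2}} = \sqrt{2574 + 165649} = \sqrt{168223}$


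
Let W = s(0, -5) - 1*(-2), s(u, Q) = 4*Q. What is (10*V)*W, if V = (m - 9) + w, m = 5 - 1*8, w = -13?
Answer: 4500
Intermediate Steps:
m = -3 (m = 5 - 8 = -3)
W = -18 (W = 4*(-5) - 1*(-2) = -20 + 2 = -18)
V = -25 (V = (-3 - 9) - 13 = -12 - 13 = -25)
(10*V)*W = (10*(-25))*(-18) = -250*(-18) = 4500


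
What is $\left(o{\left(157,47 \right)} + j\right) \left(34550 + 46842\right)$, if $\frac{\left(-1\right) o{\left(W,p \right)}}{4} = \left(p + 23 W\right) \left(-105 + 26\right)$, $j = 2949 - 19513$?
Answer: $92735114688$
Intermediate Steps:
$j = -16564$ ($j = 2949 - 19513 = -16564$)
$o{\left(W,p \right)} = 316 p + 7268 W$ ($o{\left(W,p \right)} = - 4 \left(p + 23 W\right) \left(-105 + 26\right) = - 4 \left(p + 23 W\right) \left(-79\right) = - 4 \left(- 1817 W - 79 p\right) = 316 p + 7268 W$)
$\left(o{\left(157,47 \right)} + j\right) \left(34550 + 46842\right) = \left(\left(316 \cdot 47 + 7268 \cdot 157\right) - 16564\right) \left(34550 + 46842\right) = \left(\left(14852 + 1141076\right) - 16564\right) 81392 = \left(1155928 - 16564\right) 81392 = 1139364 \cdot 81392 = 92735114688$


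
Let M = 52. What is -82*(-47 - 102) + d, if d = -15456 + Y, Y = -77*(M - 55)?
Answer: -3007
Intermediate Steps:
Y = 231 (Y = -77*(52 - 55) = -77*(-3) = 231)
d = -15225 (d = -15456 + 231 = -15225)
-82*(-47 - 102) + d = -82*(-47 - 102) - 15225 = -82*(-149) - 15225 = 12218 - 15225 = -3007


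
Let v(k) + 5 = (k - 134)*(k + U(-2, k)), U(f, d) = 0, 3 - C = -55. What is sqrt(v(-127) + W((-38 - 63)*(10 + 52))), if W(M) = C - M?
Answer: sqrt(39462) ≈ 198.65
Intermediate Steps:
C = 58 (C = 3 - 1*(-55) = 3 + 55 = 58)
W(M) = 58 - M
v(k) = -5 + k*(-134 + k) (v(k) = -5 + (k - 134)*(k + 0) = -5 + (-134 + k)*k = -5 + k*(-134 + k))
sqrt(v(-127) + W((-38 - 63)*(10 + 52))) = sqrt((-5 + (-127)**2 - 134*(-127)) + (58 - (-38 - 63)*(10 + 52))) = sqrt((-5 + 16129 + 17018) + (58 - (-101)*62)) = sqrt(33142 + (58 - 1*(-6262))) = sqrt(33142 + (58 + 6262)) = sqrt(33142 + 6320) = sqrt(39462)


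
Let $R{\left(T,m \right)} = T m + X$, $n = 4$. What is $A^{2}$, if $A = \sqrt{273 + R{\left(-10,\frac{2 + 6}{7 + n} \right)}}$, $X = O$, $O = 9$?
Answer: $\frac{3022}{11} \approx 274.73$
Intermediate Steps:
$X = 9$
$R{\left(T,m \right)} = 9 + T m$ ($R{\left(T,m \right)} = T m + 9 = 9 + T m$)
$A = \frac{\sqrt{33242}}{11}$ ($A = \sqrt{273 + \left(9 - 10 \frac{2 + 6}{7 + 4}\right)} = \sqrt{273 + \left(9 - 10 \cdot \frac{8}{11}\right)} = \sqrt{273 + \left(9 - 10 \cdot 8 \cdot \frac{1}{11}\right)} = \sqrt{273 + \left(9 - \frac{80}{11}\right)} = \sqrt{273 + \frac{19}{11}} = \sqrt{\frac{3022}{11}} = \frac{\sqrt{33242}}{11} \approx 16.575$)
$A^{2} = \left(\frac{\sqrt{33242}}{11}\right)^{2} = \frac{3022}{11}$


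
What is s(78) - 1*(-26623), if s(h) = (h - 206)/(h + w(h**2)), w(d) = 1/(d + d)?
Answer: 25266464911/949105 ≈ 26621.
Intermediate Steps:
w(d) = 1/(2*d)
s(h) = (-206 + h)/(h + 1/(2*h**2)) (s(h) = (h - 206)/(h + 1/(2*(h**2))) = (-206 + h)/(h + 1/(2*h**2)))
s(78) - 1*(-26623) = 2*78**2*(-206 + 78)/(1 + 2*78**3) - 1*(-26623) = 2*6084*(-128)/(1 + 2*474552) + 26623 = 2*6084*(-128)/(1 + 949104) + 26623 = 2*6084*(-128)/949105 + 26623 = 2*6084*(1/949105)*(-128) + 26623 = -1557504/949105 + 26623 = 25266464911/949105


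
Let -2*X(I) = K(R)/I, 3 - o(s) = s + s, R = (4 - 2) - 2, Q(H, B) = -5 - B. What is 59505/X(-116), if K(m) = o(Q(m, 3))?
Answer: 13805160/19 ≈ 7.2659e+5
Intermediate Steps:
R = 0 (R = 2 - 2 = 0)
o(s) = 3 - 2*s (o(s) = 3 - (s + s) = 3 - 2*s)
K(m) = 19 (K(m) = 3 - 2*(-5 - 1*3) = 3 - 2*(-5 - 3) = 3 - 2*(-8) = 3 + 16 = 19)
X(I) = -19/(2*I)
59505/X(-116) = 59505/((-19/2/(-116))) = 59505/((-19/2*(-1/116))) = 59505/(19/232) = 59505*(232/19) = 13805160/19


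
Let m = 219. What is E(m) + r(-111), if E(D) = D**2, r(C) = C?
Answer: 47850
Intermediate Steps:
E(m) + r(-111) = 219**2 - 111 = 47961 - 111 = 47850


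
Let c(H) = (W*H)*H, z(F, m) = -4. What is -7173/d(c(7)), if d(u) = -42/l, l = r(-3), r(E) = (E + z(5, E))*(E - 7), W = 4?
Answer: 11955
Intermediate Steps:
r(E) = (-7 + E)*(-4 + E) (r(E) = (E - 4)*(E - 7) = (-4 + E)*(-7 + E) = (-7 + E)*(-4 + E))
l = 70 (l = 28 + (-3)**2 - 11*(-3) = 28 + 9 + 33 = 70)
c(H) = 4*H**2 (c(H) = (4*H)*H = 4*H**2)
d(u) = -3/5 (d(u) = -42/70 = -42*1/70 = -3/5)
-7173/d(c(7)) = -7173/(-3/5) = -7173*(-5/3) = 11955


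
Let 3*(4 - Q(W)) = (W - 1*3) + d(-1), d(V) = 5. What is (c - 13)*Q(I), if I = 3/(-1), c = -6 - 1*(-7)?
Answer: -52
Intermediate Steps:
c = 1 (c = -6 + 7 = 1)
I = -3 (I = 3*(-1) = -3)
Q(W) = 10/3 - W/3 (Q(W) = 4 - ((W - 1*3) + 5)/3 = 4 - ((W - 3) + 5)/3 = 4 - ((-3 + W) + 5)/3 = 4 - (2 + W)/3 = 4 + (-⅔ - W/3) = 10/3 - W/3)
(c - 13)*Q(I) = (1 - 13)*(10/3 - ⅓*(-3)) = -12*(10/3 + 1) = -12*13/3 = -52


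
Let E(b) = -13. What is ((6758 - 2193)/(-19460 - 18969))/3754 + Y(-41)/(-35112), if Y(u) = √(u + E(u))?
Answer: -55/1738102 - I*√6/11704 ≈ -3.1644e-5 - 0.00020929*I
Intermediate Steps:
Y(u) = √(-13 + u) (Y(u) = √(u - 13) = √(-13 + u))
((6758 - 2193)/(-19460 - 18969))/3754 + Y(-41)/(-35112) = ((6758 - 2193)/(-19460 - 18969))/3754 + √(-13 - 41)/(-35112) = (4565/(-38429))*(1/3754) + √(-54)*(-1/35112) = (4565*(-1/38429))*(1/3754) + (3*I*√6)*(-1/35112) = -55/463*1/3754 - I*√6/11704 = -55/1738102 - I*√6/11704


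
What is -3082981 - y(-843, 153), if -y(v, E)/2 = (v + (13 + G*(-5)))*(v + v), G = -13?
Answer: -503401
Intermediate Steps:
y(v, E) = -4*v*(78 + v) (y(v, E) = -2*(v + (13 - 13*(-5)))*(v + v) = -2*(v + (13 + 65))*2*v = -2*(v + 78)*2*v = -2*(78 + v)*2*v = -4*v*(78 + v))
-3082981 - y(-843, 153) = -3082981 - (-4)*(-843)*(78 - 843) = -3082981 - (-4)*(-843)*(-765) = -3082981 - 1*(-2579580) = -3082981 + 2579580 = -503401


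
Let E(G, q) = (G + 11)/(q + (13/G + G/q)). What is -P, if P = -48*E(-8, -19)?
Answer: -21888/3071 ≈ -7.1273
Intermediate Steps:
E(G, q) = (11 + G)/(q + 13/G + G/q)
P = 21888/3071 (P = -(-384)*(-19)*(11 - 8)/((-8)² + 13*(-19) - 8*(-19)²) = -(-384)*(-19)*3/(64 - 247 - 8*361) = -(-384)*(-19)*3/(64 - 247 - 2888) = -(-384)*(-19)*3/(-3071) = -(-384)*(-19)*(-1)*3/3071 = -48*(-456/3071) = 21888/3071 ≈ 7.1273)
-P = -1*21888/3071 = -21888/3071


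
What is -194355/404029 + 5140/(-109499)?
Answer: -23358387205/44240771471 ≈ -0.52798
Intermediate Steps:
-194355/404029 + 5140/(-109499) = -194355*1/404029 + 5140*(-1/109499) = -194355/404029 - 5140/109499 = -23358387205/44240771471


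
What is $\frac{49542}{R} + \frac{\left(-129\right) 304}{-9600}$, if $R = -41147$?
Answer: $\frac{1030813}{357800} \approx 2.881$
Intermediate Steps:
$\frac{49542}{R} + \frac{\left(-129\right) 304}{-9600} = \frac{49542}{-41147} + \frac{\left(-129\right) 304}{-9600} = 49542 \left(- \frac{1}{41147}\right) - - \frac{817}{200} = - \frac{2154}{1789} + \frac{817}{200} = \frac{1030813}{357800}$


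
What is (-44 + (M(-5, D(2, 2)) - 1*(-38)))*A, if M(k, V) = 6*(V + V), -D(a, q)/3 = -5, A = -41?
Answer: -7134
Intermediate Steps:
D(a, q) = 15 (D(a, q) = -3*(-5) = 15)
M(k, V) = 12*V (M(k, V) = 6*(2*V) = 12*V)
(-44 + (M(-5, D(2, 2)) - 1*(-38)))*A = (-44 + (12*15 - 1*(-38)))*(-41) = (-44 + (180 + 38))*(-41) = (-44 + 218)*(-41) = 174*(-41) = -7134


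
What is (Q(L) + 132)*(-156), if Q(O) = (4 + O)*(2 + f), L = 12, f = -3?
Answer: -18096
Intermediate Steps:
Q(O) = -4 - O (Q(O) = (4 + O)*(2 - 3) = (4 + O)*(-1) = -4 - O)
(Q(L) + 132)*(-156) = ((-4 - 1*12) + 132)*(-156) = ((-4 - 12) + 132)*(-156) = (-16 + 132)*(-156) = 116*(-156) = -18096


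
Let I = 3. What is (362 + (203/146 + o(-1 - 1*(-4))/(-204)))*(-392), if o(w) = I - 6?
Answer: -176786414/1241 ≈ -1.4245e+5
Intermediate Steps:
o(w) = -3 (o(w) = 3 - 6 = -3)
(362 + (203/146 + o(-1 - 1*(-4))/(-204)))*(-392) = (362 + (203/146 - 3/(-204)))*(-392) = (362 + (203*(1/146) - 3*(-1/204)))*(-392) = (362 + (203/146 + 1/68))*(-392) = (362 + 6975/4964)*(-392) = (1803943/4964)*(-392) = -176786414/1241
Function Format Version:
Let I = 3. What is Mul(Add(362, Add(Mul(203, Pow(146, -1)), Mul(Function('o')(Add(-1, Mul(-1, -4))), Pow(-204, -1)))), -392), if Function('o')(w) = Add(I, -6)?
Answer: Rational(-176786414, 1241) ≈ -1.4245e+5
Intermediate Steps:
Function('o')(w) = -3 (Function('o')(w) = Add(3, -6) = -3)
Mul(Add(362, Add(Mul(203, Pow(146, -1)), Mul(Function('o')(Add(-1, Mul(-1, -4))), Pow(-204, -1)))), -392) = Mul(Add(362, Add(Mul(203, Pow(146, -1)), Mul(-3, Pow(-204, -1)))), -392) = Mul(Add(362, Add(Mul(203, Rational(1, 146)), Mul(-3, Rational(-1, 204)))), -392) = Mul(Add(362, Add(Rational(203, 146), Rational(1, 68))), -392) = Mul(Add(362, Rational(6975, 4964)), -392) = Mul(Rational(1803943, 4964), -392) = Rational(-176786414, 1241)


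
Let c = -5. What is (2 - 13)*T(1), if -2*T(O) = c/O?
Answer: -55/2 ≈ -27.500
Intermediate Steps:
T(O) = 5/(2*O) (T(O) = -(-5)/(2*O) = 5/(2*O))
(2 - 13)*T(1) = (2 - 13)*((5/2)/1) = -55/2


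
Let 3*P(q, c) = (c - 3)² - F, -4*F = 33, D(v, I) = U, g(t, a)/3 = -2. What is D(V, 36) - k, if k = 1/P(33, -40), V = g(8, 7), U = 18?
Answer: 133710/7429 ≈ 17.998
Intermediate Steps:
g(t, a) = -6 (g(t, a) = 3*(-2) = -6)
V = -6
D(v, I) = 18
F = -33/4 (F = -¼*33 = -33/4 ≈ -8.2500)
P(q, c) = 11/4 + (-3 + c)²/3 (P(q, c) = ((c - 3)² - 1*(-33/4))/3 = ((-3 + c)² + 33/4)/3 = (33/4 + (-3 + c)²)/3 = 11/4 + (-3 + c)²/3)
k = 12/7429 (k = 1/(11/4 + (-3 - 40)²/3) = 1/(11/4 + (⅓)*(-43)²) = 1/(11/4 + (⅓)*1849) = 1/(11/4 + 1849/3) = 1/(7429/12) = 12/7429 ≈ 0.0016153)
D(V, 36) - k = 18 - 1*12/7429 = 18 - 12/7429 = 133710/7429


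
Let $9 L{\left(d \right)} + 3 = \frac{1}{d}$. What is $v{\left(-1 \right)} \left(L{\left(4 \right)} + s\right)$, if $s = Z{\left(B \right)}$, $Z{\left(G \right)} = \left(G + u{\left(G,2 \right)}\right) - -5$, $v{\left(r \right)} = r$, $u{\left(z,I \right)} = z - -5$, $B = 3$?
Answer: $- \frac{565}{36} \approx -15.694$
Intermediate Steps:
$u{\left(z,I \right)} = 5 + z$ ($u{\left(z,I \right)} = z + 5 = 5 + z$)
$L{\left(d \right)} = - \frac{1}{3} + \frac{1}{9 d}$
$Z{\left(G \right)} = 10 + 2 G$ ($Z{\left(G \right)} = \left(G + \left(5 + G\right)\right) - -5 = \left(5 + 2 G\right) + 5 = 10 + 2 G$)
$s = 16$ ($s = 10 + 2 \cdot 3 = 10 + 6 = 16$)
$v{\left(-1 \right)} \left(L{\left(4 \right)} + s\right) = - (\frac{1 - 12}{9 \cdot 4} + 16) = - (\frac{1}{9} \cdot \frac{1}{4} \left(1 - 12\right) + 16) = - (\frac{1}{9} \cdot \frac{1}{4} \left(-11\right) + 16) = - (- \frac{11}{36} + 16) = \left(-1\right) \frac{565}{36} = - \frac{565}{36}$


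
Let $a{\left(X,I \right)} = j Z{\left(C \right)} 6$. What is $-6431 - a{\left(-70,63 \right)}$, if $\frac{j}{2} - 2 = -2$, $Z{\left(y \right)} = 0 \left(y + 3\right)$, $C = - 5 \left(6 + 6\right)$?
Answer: $-6431$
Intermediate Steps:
$C = -60$ ($C = \left(-5\right) 12 = -60$)
$Z{\left(y \right)} = 0$ ($Z{\left(y \right)} = 0 \left(3 + y\right) = 0$)
$j = 0$ ($j = 4 + 2 \left(-2\right) = 4 - 4 = 0$)
$a{\left(X,I \right)} = 0$ ($a{\left(X,I \right)} = 0 \cdot 0 \cdot 6 = 0 \cdot 6 = 0$)
$-6431 - a{\left(-70,63 \right)} = -6431 - 0 = -6431 + 0 = -6431$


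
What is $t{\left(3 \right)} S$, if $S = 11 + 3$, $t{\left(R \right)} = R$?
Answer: $42$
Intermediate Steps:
$S = 14$
$t{\left(3 \right)} S = 3 \cdot 14 = 42$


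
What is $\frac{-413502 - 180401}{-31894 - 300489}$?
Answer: $\frac{593903}{332383} \approx 1.7868$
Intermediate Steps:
$\frac{-413502 - 180401}{-31894 - 300489} = - \frac{593903}{-31894 - 300489} = - \frac{593903}{-332383} = \left(-593903\right) \left(- \frac{1}{332383}\right) = \frac{593903}{332383}$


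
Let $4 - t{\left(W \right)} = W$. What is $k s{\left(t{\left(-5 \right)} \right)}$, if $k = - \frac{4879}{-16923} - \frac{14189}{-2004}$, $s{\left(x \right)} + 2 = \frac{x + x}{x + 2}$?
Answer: $- \frac{83299321}{31087551} \approx -2.6795$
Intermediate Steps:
$t{\left(W \right)} = 4 - W$
$s{\left(x \right)} = -2 + \frac{2 x}{2 + x}$ ($s{\left(x \right)} = -2 + \frac{x + x}{x + 2} = -2 + \frac{2 x}{2 + x}$)
$k = \frac{83299321}{11304564}$ ($k = \left(-4879\right) \left(- \frac{1}{16923}\right) - - \frac{14189}{2004} = \frac{4879}{16923} + \frac{14189}{2004} = \frac{83299321}{11304564} \approx 7.3686$)
$k s{\left(t{\left(-5 \right)} \right)} = \frac{83299321 \left(- \frac{4}{2 + \left(4 - -5\right)}\right)}{11304564} = \frac{83299321 \left(- \frac{4}{2 + \left(4 + 5\right)}\right)}{11304564} = \frac{83299321 \left(- \frac{4}{2 + 9}\right)}{11304564} = \frac{83299321 \left(- \frac{4}{11}\right)}{11304564} = \frac{83299321 \left(\left(-4\right) \frac{1}{11}\right)}{11304564} = \frac{83299321}{11304564} \left(- \frac{4}{11}\right) = - \frac{83299321}{31087551}$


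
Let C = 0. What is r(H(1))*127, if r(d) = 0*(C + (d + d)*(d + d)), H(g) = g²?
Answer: 0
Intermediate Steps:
r(d) = 0 (r(d) = 0*(0 + (d + d)*(d + d)) = 0*(0 + (2*d)*(2*d)) = 0*(0 + 4*d²) = 0*(4*d²) = 0)
r(H(1))*127 = 0*127 = 0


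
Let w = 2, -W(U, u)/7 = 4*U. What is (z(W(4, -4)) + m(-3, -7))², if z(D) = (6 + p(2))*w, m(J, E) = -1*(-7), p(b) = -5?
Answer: 81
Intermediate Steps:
W(U, u) = -28*U
m(J, E) = 7
z(D) = 2 (z(D) = (6 - 5)*2 = 1*2 = 2)
(z(W(4, -4)) + m(-3, -7))² = (2 + 7)² = 9² = 81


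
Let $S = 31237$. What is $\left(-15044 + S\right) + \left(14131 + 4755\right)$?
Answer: $35079$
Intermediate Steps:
$\left(-15044 + S\right) + \left(14131 + 4755\right) = \left(-15044 + 31237\right) + \left(14131 + 4755\right) = 16193 + 18886 = 35079$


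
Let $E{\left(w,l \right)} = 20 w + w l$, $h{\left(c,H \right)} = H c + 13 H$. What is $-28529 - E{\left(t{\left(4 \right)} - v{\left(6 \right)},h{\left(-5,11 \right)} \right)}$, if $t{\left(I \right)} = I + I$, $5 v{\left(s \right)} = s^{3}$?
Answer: $- \frac{123637}{5} \approx -24727.0$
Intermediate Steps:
$h{\left(c,H \right)} = 13 H + H c$
$v{\left(s \right)} = \frac{s^{3}}{5}$
$t{\left(I \right)} = 2 I$
$E{\left(w,l \right)} = 20 w + l w$
$-28529 - E{\left(t{\left(4 \right)} - v{\left(6 \right)},h{\left(-5,11 \right)} \right)} = -28529 - \left(2 \cdot 4 - \frac{6^{3}}{5}\right) \left(20 + 11 \left(13 - 5\right)\right) = -28529 - \left(8 - \frac{1}{5} \cdot 216\right) \left(20 + 11 \cdot 8\right) = -28529 - \left(8 - \frac{216}{5}\right) \left(20 + 88\right) = -28529 - \left(8 - \frac{216}{5}\right) 108 = -28529 - \left(- \frac{176}{5}\right) 108 = -28529 - - \frac{19008}{5} = -28529 + \frac{19008}{5} = - \frac{123637}{5}$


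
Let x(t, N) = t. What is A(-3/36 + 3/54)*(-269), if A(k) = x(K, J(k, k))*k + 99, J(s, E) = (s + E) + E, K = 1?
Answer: -958447/36 ≈ -26624.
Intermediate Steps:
J(s, E) = s + 2*E (J(s, E) = (E + s) + E = s + 2*E)
A(k) = 99 + k (A(k) = 1*k + 99 = k + 99 = 99 + k)
A(-3/36 + 3/54)*(-269) = (99 + (-3/36 + 3/54))*(-269) = (99 + (-3*1/36 + 3*(1/54)))*(-269) = (99 + (-1/12 + 1/18))*(-269) = (99 - 1/36)*(-269) = (3563/36)*(-269) = -958447/36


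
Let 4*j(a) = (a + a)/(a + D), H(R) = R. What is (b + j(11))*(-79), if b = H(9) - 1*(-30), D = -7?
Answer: -25517/8 ≈ -3189.6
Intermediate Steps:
b = 39 (b = 9 - 1*(-30) = 9 + 30 = 39)
j(a) = a/(2*(-7 + a)) (j(a) = ((a + a)/(a - 7))/4 = ((2*a)/(-7 + a))/4 = (2*a/(-7 + a))/4 = a/(2*(-7 + a)))
(b + j(11))*(-79) = (39 + (½)*11/(-7 + 11))*(-79) = (39 + (½)*11/4)*(-79) = (39 + (½)*11*(¼))*(-79) = (39 + 11/8)*(-79) = (323/8)*(-79) = -25517/8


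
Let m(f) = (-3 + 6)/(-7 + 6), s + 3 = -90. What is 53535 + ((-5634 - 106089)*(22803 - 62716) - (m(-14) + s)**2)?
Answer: 4459244418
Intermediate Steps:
s = -93 (s = -3 - 90 = -93)
m(f) = -3 (m(f) = 3/(-1) = 3*(-1) = -3)
53535 + ((-5634 - 106089)*(22803 - 62716) - (m(-14) + s)**2) = 53535 + ((-5634 - 106089)*(22803 - 62716) - (-3 - 93)**2) = 53535 + (-111723*(-39913) - 1*(-96)**2) = 53535 + (4459200099 - 1*9216) = 53535 + (4459200099 - 9216) = 53535 + 4459190883 = 4459244418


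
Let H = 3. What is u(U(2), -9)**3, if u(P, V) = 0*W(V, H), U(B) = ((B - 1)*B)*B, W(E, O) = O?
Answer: 0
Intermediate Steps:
U(B) = B**2*(-1 + B) (U(B) = ((-1 + B)*B)*B = (B*(-1 + B))*B = B**2*(-1 + B))
u(P, V) = 0 (u(P, V) = 0*3 = 0)
u(U(2), -9)**3 = 0**3 = 0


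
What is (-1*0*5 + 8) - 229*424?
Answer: -97088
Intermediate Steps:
(-1*0*5 + 8) - 229*424 = (0*5 + 8) - 97096 = (0 + 8) - 97096 = 8 - 97096 = -97088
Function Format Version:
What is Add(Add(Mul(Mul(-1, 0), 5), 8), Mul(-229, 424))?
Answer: -97088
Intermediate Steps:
Add(Add(Mul(Mul(-1, 0), 5), 8), Mul(-229, 424)) = Add(Add(Mul(0, 5), 8), -97096) = Add(Add(0, 8), -97096) = Add(8, -97096) = -97088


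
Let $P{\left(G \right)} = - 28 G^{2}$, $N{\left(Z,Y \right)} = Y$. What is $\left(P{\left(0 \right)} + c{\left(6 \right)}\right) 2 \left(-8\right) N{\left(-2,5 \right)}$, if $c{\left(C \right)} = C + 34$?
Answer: $-3200$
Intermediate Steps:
$c{\left(C \right)} = 34 + C$
$\left(P{\left(0 \right)} + c{\left(6 \right)}\right) 2 \left(-8\right) N{\left(-2,5 \right)} = \left(- 28 \cdot 0^{2} + \left(34 + 6\right)\right) 2 \left(-8\right) 5 = \left(\left(-28\right) 0 + 40\right) \left(\left(-16\right) 5\right) = \left(0 + 40\right) \left(-80\right) = 40 \left(-80\right) = -3200$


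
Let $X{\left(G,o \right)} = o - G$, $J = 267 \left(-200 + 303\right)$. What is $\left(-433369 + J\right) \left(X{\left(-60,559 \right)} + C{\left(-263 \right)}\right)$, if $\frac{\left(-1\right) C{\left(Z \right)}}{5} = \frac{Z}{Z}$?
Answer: $-249202952$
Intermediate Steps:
$J = 27501$ ($J = 267 \cdot 103 = 27501$)
$C{\left(Z \right)} = -5$ ($C{\left(Z \right)} = - 5 \frac{Z}{Z} = \left(-5\right) 1 = -5$)
$\left(-433369 + J\right) \left(X{\left(-60,559 \right)} + C{\left(-263 \right)}\right) = \left(-433369 + 27501\right) \left(\left(559 - -60\right) - 5\right) = - 405868 \left(\left(559 + 60\right) - 5\right) = - 405868 \left(619 - 5\right) = \left(-405868\right) 614 = -249202952$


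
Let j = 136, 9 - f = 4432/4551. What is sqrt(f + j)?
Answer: sqrt(2983012113)/4551 ≈ 12.001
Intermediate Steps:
f = 36527/4551 (f = 9 - 4432/4551 = 36527/4551 ≈ 8.0262)
sqrt(f + j) = sqrt(36527/4551 + 136) = sqrt(655463/4551) = sqrt(2983012113)/4551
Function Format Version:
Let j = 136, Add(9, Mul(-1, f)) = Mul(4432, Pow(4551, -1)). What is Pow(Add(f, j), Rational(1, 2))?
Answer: Mul(Rational(1, 4551), Pow(2983012113, Rational(1, 2))) ≈ 12.001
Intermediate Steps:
f = Rational(36527, 4551) (f = Add(9, Mul(-1, Mul(4432, Pow(4551, -1)))) = Add(9, Mul(-1, Mul(4432, Rational(1, 4551)))) = Add(9, Mul(-1, Rational(4432, 4551))) = Add(9, Rational(-4432, 4551)) = Rational(36527, 4551) ≈ 8.0262)
Pow(Add(f, j), Rational(1, 2)) = Pow(Add(Rational(36527, 4551), 136), Rational(1, 2)) = Pow(Rational(655463, 4551), Rational(1, 2)) = Mul(Rational(1, 4551), Pow(2983012113, Rational(1, 2)))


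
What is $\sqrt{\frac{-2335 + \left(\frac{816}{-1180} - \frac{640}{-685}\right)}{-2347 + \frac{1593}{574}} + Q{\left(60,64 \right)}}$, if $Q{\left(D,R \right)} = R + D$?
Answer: $\frac{\sqrt{14786432768480370633382}}{10876363555} \approx 11.18$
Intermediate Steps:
$Q{\left(D,R \right)} = D + R$
$\sqrt{\frac{-2335 + \left(\frac{816}{-1180} - \frac{640}{-685}\right)}{-2347 + \frac{1593}{574}} + Q{\left(60,64 \right)}} = \sqrt{\frac{-2335 + \left(\frac{816}{-1180} - \frac{640}{-685}\right)}{-2347 + \frac{1593}{574}} + \left(60 + 64\right)} = \sqrt{\frac{-2335 + \left(816 \left(- \frac{1}{1180}\right) - - \frac{128}{137}\right)}{-2347 + 1593 \cdot \frac{1}{574}} + 124} = \sqrt{\frac{-2335 + \left(- \frac{204}{295} + \frac{128}{137}\right)}{-2347 + \frac{1593}{574}} + 124} = \sqrt{\frac{-2335 + \frac{9812}{40415}}{- \frac{1345585}{574}} + 124} = \sqrt{\left(- \frac{94359213}{40415}\right) \left(- \frac{574}{1345585}\right) + 124} = \sqrt{\frac{54162188262}{54381817775} + 124} = \sqrt{\frac{6797507592362}{54381817775}} = \frac{\sqrt{14786432768480370633382}}{10876363555}$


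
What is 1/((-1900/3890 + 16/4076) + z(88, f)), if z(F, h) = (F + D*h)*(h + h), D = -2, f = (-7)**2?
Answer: -396391/388655234 ≈ -0.0010199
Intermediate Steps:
f = 49
z(F, h) = 2*h*(F - 2*h) (z(F, h) = (F - 2*h)*(h + h) = (F - 2*h)*(2*h) = 2*h*(F - 2*h))
1/((-1900/3890 + 16/4076) + z(88, f)) = 1/((-1900/3890 + 16/4076) + 2*49*(88 - 2*49)) = 1/((-1900*1/3890 + 16*(1/4076)) + 2*49*(88 - 98)) = 1/((-190/389 + 4/1019) + 2*49*(-10)) = 1/(-192054/396391 - 980) = 1/(-388655234/396391) = -396391/388655234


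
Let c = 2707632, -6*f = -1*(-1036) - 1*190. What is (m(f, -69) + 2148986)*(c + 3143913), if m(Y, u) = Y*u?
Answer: 12631817964675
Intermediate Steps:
f = -141 (f = -(-1*(-1036) - 1*190)/6 = -(1036 - 190)/6 = -⅙*846 = -141)
(m(f, -69) + 2148986)*(c + 3143913) = (-141*(-69) + 2148986)*(2707632 + 3143913) = (9729 + 2148986)*5851545 = 2158715*5851545 = 12631817964675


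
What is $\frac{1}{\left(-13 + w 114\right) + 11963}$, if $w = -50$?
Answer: $\frac{1}{6250} \approx 0.00016$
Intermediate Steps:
$\frac{1}{\left(-13 + w 114\right) + 11963} = \frac{1}{\left(-13 - 5700\right) + 11963} = \frac{1}{-5713 + 11963} = \frac{1}{6250}$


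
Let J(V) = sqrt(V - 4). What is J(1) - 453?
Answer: -453 + I*sqrt(3) ≈ -453.0 + 1.732*I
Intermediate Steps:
J(V) = sqrt(-4 + V)
J(1) - 453 = sqrt(-4 + 1) - 453 = sqrt(-3) - 453 = I*sqrt(3) - 453 = -453 + I*sqrt(3)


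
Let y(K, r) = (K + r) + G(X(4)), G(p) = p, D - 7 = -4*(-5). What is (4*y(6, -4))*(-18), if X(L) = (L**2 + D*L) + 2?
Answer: -9216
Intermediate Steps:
D = 27 (D = 7 - 4*(-5) = 7 + 20 = 27)
X(L) = 2 + L**2 + 27*L (X(L) = (L**2 + 27*L) + 2 = 2 + L**2 + 27*L)
y(K, r) = 126 + K + r (y(K, r) = (K + r) + (2 + 4**2 + 27*4) = (K + r) + (2 + 16 + 108) = (K + r) + 126 = 126 + K + r)
(4*y(6, -4))*(-18) = (4*(126 + 6 - 4))*(-18) = (4*128)*(-18) = 512*(-18) = -9216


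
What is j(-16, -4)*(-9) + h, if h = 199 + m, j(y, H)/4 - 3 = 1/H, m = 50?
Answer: 150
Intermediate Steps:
j(y, H) = 12 + 4/H
h = 249 (h = 199 + 50 = 249)
j(-16, -4)*(-9) + h = (12 + 4/(-4))*(-9) + 249 = (12 + 4*(-1/4))*(-9) + 249 = (12 - 1)*(-9) + 249 = 11*(-9) + 249 = -99 + 249 = 150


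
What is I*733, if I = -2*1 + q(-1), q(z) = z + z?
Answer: -2932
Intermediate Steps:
q(z) = 2*z
I = -4 (I = -2*1 + 2*(-1) = -2 - 2 = -4)
I*733 = -4*733 = -2932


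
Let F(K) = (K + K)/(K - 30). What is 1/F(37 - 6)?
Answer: 1/62 ≈ 0.016129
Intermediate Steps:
F(K) = 2*K/(-30 + K) (F(K) = (2*K)/(-30 + K) = 2*K/(-30 + K))
1/F(37 - 6) = 1/(2*(37 - 6)/(-30 + (37 - 6))) = 1/(2*31/(-30 + 31)) = 1/(2*31/1) = 1/(2*31*1) = 1/62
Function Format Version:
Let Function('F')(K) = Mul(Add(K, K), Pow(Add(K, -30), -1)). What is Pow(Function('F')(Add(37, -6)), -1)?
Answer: Rational(1, 62) ≈ 0.016129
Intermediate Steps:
Function('F')(K) = Mul(2, K, Pow(Add(-30, K), -1)) (Function('F')(K) = Mul(Mul(2, K), Pow(Add(-30, K), -1)) = Mul(2, K, Pow(Add(-30, K), -1)))
Pow(Function('F')(Add(37, -6)), -1) = Pow(Mul(2, Add(37, -6), Pow(Add(-30, Add(37, -6)), -1)), -1) = Pow(Mul(2, 31, Pow(Add(-30, 31), -1)), -1) = Pow(Mul(2, 31, Pow(1, -1)), -1) = Pow(Mul(2, 31, 1), -1) = Pow(62, -1) = Rational(1, 62)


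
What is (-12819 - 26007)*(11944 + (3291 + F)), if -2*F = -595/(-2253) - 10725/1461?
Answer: -216388841487480/365737 ≈ -5.9165e+8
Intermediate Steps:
F = 3882355/1097211 (F = -(-595/(-2253) - 10725/1461)/2 = -(-595*(-1/2253) - 10725*1/1461)/2 = -(595/2253 - 3575/487)/2 = -1/2*(-7764710/1097211) = 3882355/1097211 ≈ 3.5384)
(-12819 - 26007)*(11944 + (3291 + F)) = (-12819 - 26007)*(11944 + (3291 + 3882355/1097211)) = -38826*(11944 + 3614803756/1097211) = -38826*16719891940/1097211 = -216388841487480/365737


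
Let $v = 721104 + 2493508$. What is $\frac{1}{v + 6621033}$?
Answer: $\frac{1}{9835645} \approx 1.0167 \cdot 10^{-7}$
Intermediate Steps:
$v = 3214612$
$\frac{1}{v + 6621033} = \frac{1}{3214612 + 6621033} = \frac{1}{9835645}$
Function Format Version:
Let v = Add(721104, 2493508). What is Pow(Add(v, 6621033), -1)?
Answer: Rational(1, 9835645) ≈ 1.0167e-7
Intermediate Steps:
v = 3214612
Pow(Add(v, 6621033), -1) = Pow(Add(3214612, 6621033), -1) = Pow(9835645, -1) = Rational(1, 9835645)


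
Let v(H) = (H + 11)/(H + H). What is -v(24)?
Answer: -35/48 ≈ -0.72917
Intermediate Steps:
v(H) = (11 + H)/(2*H) (v(H) = (11 + H)/((2*H)) = (11 + H)*(1/(2*H)) = (11 + H)/(2*H))
-v(24) = -(11 + 24)/(2*24) = -35/(2*24) = -1*35/48 = -35/48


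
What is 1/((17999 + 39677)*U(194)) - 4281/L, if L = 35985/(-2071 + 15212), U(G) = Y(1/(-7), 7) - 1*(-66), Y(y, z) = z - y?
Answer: -553754772873219/354213693440 ≈ -1563.3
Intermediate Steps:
U(G) = 512/7 (U(G) = (7 - 1/(-7)) - 1*(-66) = (7 - 1*(-⅐)) + 66 = (7 + ⅐) + 66 = 50/7 + 66 = 512/7)
L = 35985/13141 ≈ 2.7384
1/((17999 + 39677)*U(194)) - 4281/L = 1/((17999 + 39677)*(512/7)) - 4281/35985/13141 = (7/512)/57676 - 4281*13141/35985 = (1/57676)*(7/512) - 18752207/11995 = 7/29530112 - 18752207/11995 = -553754772873219/354213693440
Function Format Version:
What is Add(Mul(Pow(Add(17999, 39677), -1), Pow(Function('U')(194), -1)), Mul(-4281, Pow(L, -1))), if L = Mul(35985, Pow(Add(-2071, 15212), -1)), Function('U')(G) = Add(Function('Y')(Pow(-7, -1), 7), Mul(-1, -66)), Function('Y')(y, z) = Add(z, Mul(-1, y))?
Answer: Rational(-553754772873219, 354213693440) ≈ -1563.3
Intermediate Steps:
Function('U')(G) = Rational(512, 7) (Function('U')(G) = Add(Add(7, Mul(-1, Pow(-7, -1))), Mul(-1, -66)) = Add(Add(7, Mul(-1, Rational(-1, 7))), 66) = Add(Add(7, Rational(1, 7)), 66) = Add(Rational(50, 7), 66) = Rational(512, 7))
L = Rational(35985, 13141) (L = Mul(35985, Pow(13141, -1)) = Mul(35985, Rational(1, 13141)) = Rational(35985, 13141) ≈ 2.7384)
Add(Mul(Pow(Add(17999, 39677), -1), Pow(Function('U')(194), -1)), Mul(-4281, Pow(L, -1))) = Add(Mul(Pow(Add(17999, 39677), -1), Pow(Rational(512, 7), -1)), Mul(-4281, Pow(Rational(35985, 13141), -1))) = Add(Mul(Pow(57676, -1), Rational(7, 512)), Mul(-4281, Rational(13141, 35985))) = Add(Mul(Rational(1, 57676), Rational(7, 512)), Rational(-18752207, 11995)) = Add(Rational(7, 29530112), Rational(-18752207, 11995)) = Rational(-553754772873219, 354213693440)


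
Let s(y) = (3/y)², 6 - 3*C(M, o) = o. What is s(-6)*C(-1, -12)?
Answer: 3/2 ≈ 1.5000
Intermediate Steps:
C(M, o) = 2 - o/3
s(y) = 9/y²
s(-6)*C(-1, -12) = (9/(-6)²)*(2 - ⅓*(-12)) = (9*(1/36))*(2 + 4) = (¼)*6 = 3/2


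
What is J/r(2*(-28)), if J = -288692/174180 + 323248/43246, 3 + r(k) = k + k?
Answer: -5477320301/108280956525 ≈ -0.050584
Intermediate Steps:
r(k) = -3 + 2*k (r(k) = -3 + (k + k) = -3 + 2*k)
J = 5477320301/941573535 (J = -288692*1/174180 + 323248*(1/43246) = -72173/43545 + 161624/21623 = 5477320301/941573535 ≈ 5.8172)
J/r(2*(-28)) = 5477320301/(941573535*(-3 + 2*(2*(-28)))) = 5477320301/(941573535*(-3 + 2*(-56))) = 5477320301/(941573535*(-3 - 112)) = (5477320301/941573535)/(-115) = (5477320301/941573535)*(-1/115) = -5477320301/108280956525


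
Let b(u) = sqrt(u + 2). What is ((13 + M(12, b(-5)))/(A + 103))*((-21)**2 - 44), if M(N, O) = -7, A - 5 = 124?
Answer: 1191/116 ≈ 10.267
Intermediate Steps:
A = 129 (A = 5 + 124 = 129)
b(u) = sqrt(2 + u)
((13 + M(12, b(-5)))/(A + 103))*((-21)**2 - 44) = ((13 - 7)/(129 + 103))*((-21)**2 - 44) = (6/232)*(441 - 44) = (6*(1/232))*397 = (3/116)*397 = 1191/116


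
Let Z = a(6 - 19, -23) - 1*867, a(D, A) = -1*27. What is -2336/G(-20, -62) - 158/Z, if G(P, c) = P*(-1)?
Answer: -260653/2235 ≈ -116.62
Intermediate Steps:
a(D, A) = -27
G(P, c) = -P
Z = -894 (Z = -27 - 1*867 = -27 - 867 = -894)
-2336/G(-20, -62) - 158/Z = -2336/((-1*(-20))) - 158/(-894) = -2336/20 - 158*(-1/894) = -2336*1/20 + 79/447 = -584/5 + 79/447 = -260653/2235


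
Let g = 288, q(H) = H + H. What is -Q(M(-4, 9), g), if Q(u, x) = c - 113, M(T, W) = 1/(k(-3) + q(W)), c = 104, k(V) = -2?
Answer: 9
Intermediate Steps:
q(H) = 2*H
M(T, W) = 1/(-2 + 2*W)
Q(u, x) = -9 (Q(u, x) = 104 - 113 = -9)
-Q(M(-4, 9), g) = -1*(-9) = 9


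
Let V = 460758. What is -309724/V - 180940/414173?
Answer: -105824435386/95416761567 ≈ -1.1091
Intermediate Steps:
-309724/V - 180940/414173 = -309724/460758 - 180940/414173 = -309724*1/460758 - 180940*1/414173 = -154862/230379 - 180940/414173 = -105824435386/95416761567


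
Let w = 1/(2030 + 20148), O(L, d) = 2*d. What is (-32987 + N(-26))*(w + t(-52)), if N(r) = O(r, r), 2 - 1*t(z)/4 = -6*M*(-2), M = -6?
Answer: -216890759871/22178 ≈ -9.7796e+6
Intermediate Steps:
t(z) = 296 (t(z) = 8 - 4*(-6*(-6))*(-2) = 8 - 144*(-2) = 8 - 4*(-72) = 8 + 288 = 296)
N(r) = 2*r
w = 1/22178 ≈ 4.5090e-5
(-32987 + N(-26))*(w + t(-52)) = (-32987 + 2*(-26))*(1/22178 + 296) = (-32987 - 52)*(6564689/22178) = -33039*6564689/22178 = -216890759871/22178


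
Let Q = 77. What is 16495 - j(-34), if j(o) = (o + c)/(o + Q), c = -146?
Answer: 709465/43 ≈ 16499.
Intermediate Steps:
j(o) = (-146 + o)/(77 + o) (j(o) = (o - 146)/(o + 77) = (-146 + o)/(77 + o))
16495 - j(-34) = 16495 - (-146 - 34)/(77 - 34) = 16495 - (-180)/43 = 16495 - 1*(-180/43) = 16495 + 180/43 = 709465/43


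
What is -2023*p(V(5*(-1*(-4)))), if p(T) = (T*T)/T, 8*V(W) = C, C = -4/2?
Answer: 2023/4 ≈ 505.75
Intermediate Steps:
C = -2 (C = -4*½ = -2)
V(W) = -¼ (V(W) = (⅛)*(-2) = -¼)
p(T) = T (p(T) = T²/T = T)
-2023*p(V(5*(-1*(-4)))) = -2023*(-1)/4 = -289*(-7/4) = 2023/4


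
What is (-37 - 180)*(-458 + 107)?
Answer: 76167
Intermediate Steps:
(-37 - 180)*(-458 + 107) = -217*(-351) = 76167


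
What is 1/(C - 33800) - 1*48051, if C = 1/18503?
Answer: -30051162641852/625401399 ≈ -48051.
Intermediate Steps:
C = 1/18503 ≈ 5.4045e-5
1/(C - 33800) - 1*48051 = 1/(1/18503 - 33800) - 1*48051 = 1/(-625401399/18503) - 48051 = -18503/625401399 - 48051 = -30051162641852/625401399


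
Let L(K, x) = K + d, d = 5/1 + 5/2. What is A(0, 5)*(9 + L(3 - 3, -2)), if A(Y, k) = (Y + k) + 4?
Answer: 297/2 ≈ 148.50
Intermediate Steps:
A(Y, k) = 4 + Y + k
d = 15/2 (d = 5*1 + 5*(½) = 5 + 5/2 = 15/2 ≈ 7.5000)
L(K, x) = 15/2 + K (L(K, x) = K + 15/2 = 15/2 + K)
A(0, 5)*(9 + L(3 - 3, -2)) = (4 + 0 + 5)*(9 + (15/2 + (3 - 3))) = 9*(9 + (15/2 + 0)) = 9*(9 + 15/2) = 9*(33/2) = 297/2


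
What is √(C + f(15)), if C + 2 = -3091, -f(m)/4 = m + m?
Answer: 3*I*√357 ≈ 56.683*I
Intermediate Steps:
f(m) = -8*m (f(m) = -4*(m + m) = -8*m)
C = -3093 (C = -2 - 3091 = -3093)
√(C + f(15)) = √(-3093 - 8*15) = √(-3093 - 120) = √(-3213) = 3*I*√357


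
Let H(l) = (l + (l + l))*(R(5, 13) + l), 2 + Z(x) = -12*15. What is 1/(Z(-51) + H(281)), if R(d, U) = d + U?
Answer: 1/251875 ≈ 3.9702e-6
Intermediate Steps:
Z(x) = -182 (Z(x) = -2 - 12*15 = -2 - 180 = -182)
R(d, U) = U + d
H(l) = 3*l*(18 + l) (H(l) = (l + (l + l))*((13 + 5) + l) = (l + 2*l)*(18 + l) = (3*l)*(18 + l) = 3*l*(18 + l))
1/(Z(-51) + H(281)) = 1/(-182 + 3*281*(18 + 281)) = 1/(-182 + 3*281*299) = 1/(-182 + 252057) = 1/251875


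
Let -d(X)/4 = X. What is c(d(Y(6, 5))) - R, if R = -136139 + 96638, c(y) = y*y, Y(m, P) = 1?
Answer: 39517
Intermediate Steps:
d(X) = -4*X
c(y) = y**2
R = -39501
c(d(Y(6, 5))) - R = (-4*1)**2 - 1*(-39501) = (-4)**2 + 39501 = 16 + 39501 = 39517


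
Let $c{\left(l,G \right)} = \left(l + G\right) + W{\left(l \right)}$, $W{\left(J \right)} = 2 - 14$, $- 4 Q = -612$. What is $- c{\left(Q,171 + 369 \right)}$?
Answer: $-681$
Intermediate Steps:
$Q = 153$ ($Q = \left(- \frac{1}{4}\right) \left(-612\right) = 153$)
$W{\left(J \right)} = -12$ ($W{\left(J \right)} = 2 - 14 = -12$)
$c{\left(l,G \right)} = -12 + G + l$ ($c{\left(l,G \right)} = \left(l + G\right) - 12 = \left(G + l\right) - 12 = -12 + G + l$)
$- c{\left(Q,171 + 369 \right)} = - (-12 + \left(171 + 369\right) + 153) = - (-12 + 540 + 153) = \left(-1\right) 681 = -681$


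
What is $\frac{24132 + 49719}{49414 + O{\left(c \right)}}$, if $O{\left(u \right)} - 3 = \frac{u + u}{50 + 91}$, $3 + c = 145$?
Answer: $\frac{10412991}{6968081} \approx 1.4944$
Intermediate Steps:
$c = 142$ ($c = -3 + 145 = 142$)
$O{\left(u \right)} = 3 + \frac{2 u}{141}$ ($O{\left(u \right)} = 3 + \frac{u + u}{50 + 91} = 3 + \frac{2 u}{141}$)
$\frac{24132 + 49719}{49414 + O{\left(c \right)}} = \frac{24132 + 49719}{49414 + \left(3 + \frac{2}{141} \cdot 142\right)} = \frac{73851}{49414 + \left(3 + \frac{284}{141}\right)} = \frac{73851}{49414 + \frac{707}{141}} = \frac{73851}{\frac{6968081}{141}} = 73851 \cdot \frac{141}{6968081} = \frac{10412991}{6968081}$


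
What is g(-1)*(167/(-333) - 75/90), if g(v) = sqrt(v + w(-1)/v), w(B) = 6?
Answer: -889*I*sqrt(7)/666 ≈ -3.5316*I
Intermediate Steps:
g(v) = sqrt(v + 6/v)
g(-1)*(167/(-333) - 75/90) = sqrt(-1 + 6/(-1))*(167/(-333) - 75/90) = sqrt(-1 + 6*(-1))*(167*(-1/333) - 75*1/90) = sqrt(-1 - 6)*(-167/333 - 5/6) = sqrt(-7)*(-889/666) = (I*sqrt(7))*(-889/666) = -889*I*sqrt(7)/666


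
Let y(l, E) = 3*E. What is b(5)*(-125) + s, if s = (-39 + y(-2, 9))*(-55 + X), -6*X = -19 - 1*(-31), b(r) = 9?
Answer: -441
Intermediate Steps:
X = -2 (X = -(-19 - 1*(-31))/6 = -(-19 + 31)/6 = -1/6*12 = -2)
s = 684 (s = (-39 + 3*9)*(-55 - 2) = (-39 + 27)*(-57) = -12*(-57) = 684)
b(5)*(-125) + s = 9*(-125) + 684 = -1125 + 684 = -441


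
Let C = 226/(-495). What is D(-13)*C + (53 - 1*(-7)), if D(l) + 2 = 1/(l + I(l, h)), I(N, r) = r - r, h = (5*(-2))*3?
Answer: 43578/715 ≈ 60.948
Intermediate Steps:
C = -226/495 (C = 226*(-1/495) = -226/495 ≈ -0.45657)
h = -30 (h = -10*3 = -30)
I(N, r) = 0
D(l) = -2 + 1/l (D(l) = -2 + 1/(l + 0) = -2 + 1/l)
D(-13)*C + (53 - 1*(-7)) = (-2 + 1/(-13))*(-226/495) + (53 - 1*(-7)) = (-2 - 1/13)*(-226/495) + (53 + 7) = -27/13*(-226/495) + 60 = 678/715 + 60 = 43578/715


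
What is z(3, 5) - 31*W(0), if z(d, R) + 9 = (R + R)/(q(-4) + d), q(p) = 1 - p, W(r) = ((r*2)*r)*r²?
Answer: -31/4 ≈ -7.7500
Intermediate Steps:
W(r) = 2*r⁴ (W(r) = ((2*r)*r)*r² = (2*r²)*r² = 2*r⁴)
z(d, R) = -9 + 2*R/(5 + d) (z(d, R) = -9 + (R + R)/((1 - 1*(-4)) + d) = -9 + (2*R)/((1 + 4) + d) = -9 + (2*R)/(5 + d) = -9 + 2*R/(5 + d))
z(3, 5) - 31*W(0) = (-45 - 9*3 + 2*5)/(5 + 3) - 62*0⁴ = (-45 - 27 + 10)/8 - 62*0 = (⅛)*(-62) - 31*0 = -31/4 + 0 = -31/4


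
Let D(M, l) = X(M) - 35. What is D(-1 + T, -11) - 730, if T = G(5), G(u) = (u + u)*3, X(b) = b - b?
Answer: -765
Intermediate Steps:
X(b) = 0
G(u) = 6*u (G(u) = (2*u)*3 = 6*u)
T = 30 (T = 6*5 = 30)
D(M, l) = -35 (D(M, l) = 0 - 35 = -35)
D(-1 + T, -11) - 730 = -35 - 730 = -765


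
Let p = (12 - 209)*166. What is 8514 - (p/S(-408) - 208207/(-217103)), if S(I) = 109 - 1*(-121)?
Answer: 216093625678/24966845 ≈ 8655.2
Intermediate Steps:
p = -32702 (p = -197*166 = -32702)
S(I) = 230 (S(I) = 109 + 121 = 230)
8514 - (p/S(-408) - 208207/(-217103)) = 8514 - (-32702/230 - 208207/(-217103)) = 8514 - (-32702*1/230 - 208207*(-1/217103)) = 8514 - (-16351/115 + 208207/217103) = 8514 - 1*(-3525907348/24966845) = 8514 + 3525907348/24966845 = 216093625678/24966845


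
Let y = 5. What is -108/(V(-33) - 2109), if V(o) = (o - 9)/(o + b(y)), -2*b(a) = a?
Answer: 2556/49885 ≈ 0.051238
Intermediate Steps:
b(a) = -a/2
V(o) = (-9 + o)/(-5/2 + o) (V(o) = (o - 9)/(o - 1/2*5) = (-9 + o)/(o - 5/2) = (-9 + o)/(-5/2 + o))
-108/(V(-33) - 2109) = -108/(2*(-9 - 33)/(-5 + 2*(-33)) - 2109) = -108/(2*(-42)/(-5 - 66) - 2109) = -108/(2*(-42)/(-71) - 2109) = -108/(2*(-1/71)*(-42) - 2109) = -108/(84/71 - 2109) = -108/(-149655/71) = -108*(-71/149655) = 2556/49885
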